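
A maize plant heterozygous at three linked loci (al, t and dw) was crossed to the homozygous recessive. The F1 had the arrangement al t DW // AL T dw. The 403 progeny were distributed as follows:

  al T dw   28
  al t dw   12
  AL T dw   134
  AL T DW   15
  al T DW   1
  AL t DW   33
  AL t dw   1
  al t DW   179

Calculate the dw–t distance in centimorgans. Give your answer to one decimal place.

7.2 centimorgans

The two rarest classes, al T DW and AL t dw, are the double crossovers. Comparing them with the parentals, only the t allele has switched, so t is the middle locus and the order is al – t – dw.
Crossovers in the t–dw interval produce the single-crossover classes al t dw and AL T DW (12 + 15 = 27) plus the double crossovers (2).
RF(t–dw) = (27 + 2) / 403 = 29/403 = 0.0720 → 7.2 centimorgans.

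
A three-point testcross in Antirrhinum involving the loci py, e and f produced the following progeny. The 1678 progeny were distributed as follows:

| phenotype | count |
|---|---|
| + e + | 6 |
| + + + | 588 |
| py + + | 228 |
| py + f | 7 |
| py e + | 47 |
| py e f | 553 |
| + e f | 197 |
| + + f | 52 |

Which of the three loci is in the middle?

e

The two most frequent reciprocal classes, + + + and py e f, are the parental types, so the F1 was + + + / py e f.
The two rarest classes, + e + and py + f, are the double crossovers. Comparing them with the parentals, only the e allele has switched, so e is the middle locus and the order is f – e – py.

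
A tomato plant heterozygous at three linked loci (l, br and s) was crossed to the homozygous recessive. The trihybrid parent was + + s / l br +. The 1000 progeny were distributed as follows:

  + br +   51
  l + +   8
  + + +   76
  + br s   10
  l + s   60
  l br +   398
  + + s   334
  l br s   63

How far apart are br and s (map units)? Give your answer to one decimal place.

The two rarest classes, + br s and l + +, are the double crossovers. Comparing them with the parentals, only the br allele has switched, so br is the middle locus and the order is s – br – l.
Crossovers in the s–br interval produce the single-crossover classes + + + and l br s (76 + 63 = 139) plus the double crossovers (18).
RF(s–br) = (139 + 18) / 1000 = 157/1000 = 0.1570 → 15.7 map units.

15.7 map units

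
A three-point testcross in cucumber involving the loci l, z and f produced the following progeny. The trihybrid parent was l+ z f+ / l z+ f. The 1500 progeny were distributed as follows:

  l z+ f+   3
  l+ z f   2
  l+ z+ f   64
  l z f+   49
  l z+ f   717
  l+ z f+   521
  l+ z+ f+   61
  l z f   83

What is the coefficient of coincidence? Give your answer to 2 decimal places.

The two rarest classes, l+ z f and l z+ f+, are the double crossovers. Comparing them with the parentals, only the f allele has switched, so f is the middle locus and the order is z – f – l.
z–f: (144 + 5)/1500 = 0.0993; f–l: (113 + 5)/1500 = 0.0787.
Expected DCO frequency = 0.0993 × 0.0787 ≈ 0.00781; observed = 5/1500 ≈ 0.00333.
Coefficient of coincidence = 0.00333/0.00781 ≈ 0.43.

0.43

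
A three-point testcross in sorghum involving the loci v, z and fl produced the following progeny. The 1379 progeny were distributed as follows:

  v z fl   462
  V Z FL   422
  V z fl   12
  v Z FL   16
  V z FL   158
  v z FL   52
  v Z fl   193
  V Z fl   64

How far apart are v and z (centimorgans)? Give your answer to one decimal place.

27.5 centimorgans

The two most frequent reciprocal classes, V Z FL and v z fl, are the parental types, so the F1 was V Z FL / v z fl.
The two rarest classes, v Z FL and V z fl, are the double crossovers. Comparing them with the parentals, only the v allele has switched, so v is the middle locus and the order is z – v – fl.
Crossovers in the z–v interval produce the single-crossover classes V z FL and v Z fl (158 + 193 = 351) plus the double crossovers (28).
RF(z–v) = (351 + 28) / 1379 = 379/1379 = 0.2748 → 27.5 centimorgans.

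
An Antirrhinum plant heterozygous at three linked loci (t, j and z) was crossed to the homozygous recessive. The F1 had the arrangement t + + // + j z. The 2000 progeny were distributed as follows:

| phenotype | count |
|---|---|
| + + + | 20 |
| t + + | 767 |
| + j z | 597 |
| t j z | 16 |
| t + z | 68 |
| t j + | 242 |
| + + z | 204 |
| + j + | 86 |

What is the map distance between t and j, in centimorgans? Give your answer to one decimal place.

The two rarest classes, + + + and t j z, are the double crossovers. Comparing them with the parentals, only the t allele has switched, so t is the middle locus and the order is z – t – j.
Crossovers in the t–j interval produce the single-crossover classes t j + and + + z (242 + 204 = 446) plus the double crossovers (36).
RF(t–j) = (446 + 36) / 2000 = 482/2000 = 0.2410 → 24.1 centimorgans.

24.1 centimorgans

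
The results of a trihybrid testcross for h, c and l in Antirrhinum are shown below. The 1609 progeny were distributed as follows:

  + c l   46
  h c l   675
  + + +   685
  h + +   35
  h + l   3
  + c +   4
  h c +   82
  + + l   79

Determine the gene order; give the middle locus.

c

The two most frequent reciprocal classes, h c l and + + +, are the parental types, so the F1 was h c l / + + +.
The two rarest classes, h + l and + c +, are the double crossovers. Comparing them with the parentals, only the c allele has switched, so c is the middle locus and the order is l – c – h.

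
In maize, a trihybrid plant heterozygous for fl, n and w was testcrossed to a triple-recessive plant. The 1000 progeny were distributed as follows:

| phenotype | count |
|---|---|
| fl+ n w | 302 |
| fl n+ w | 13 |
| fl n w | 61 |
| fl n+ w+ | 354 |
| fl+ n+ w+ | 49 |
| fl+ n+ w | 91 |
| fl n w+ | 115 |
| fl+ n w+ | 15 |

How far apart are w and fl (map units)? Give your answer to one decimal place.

The two most frequent reciprocal classes, fl n+ w+ and fl+ n w, are the parental types, so the F1 was fl n+ w+ / fl+ n w.
The two rarest classes, fl n+ w and fl+ n w+, are the double crossovers. Comparing them with the parentals, only the w allele has switched, so w is the middle locus and the order is fl – w – n.
Crossovers in the fl–w interval produce the single-crossover classes fl+ n+ w+ and fl n w (49 + 61 = 110) plus the double crossovers (28).
RF(fl–w) = (110 + 28) / 1000 = 138/1000 = 0.1380 → 13.8 map units.

13.8 map units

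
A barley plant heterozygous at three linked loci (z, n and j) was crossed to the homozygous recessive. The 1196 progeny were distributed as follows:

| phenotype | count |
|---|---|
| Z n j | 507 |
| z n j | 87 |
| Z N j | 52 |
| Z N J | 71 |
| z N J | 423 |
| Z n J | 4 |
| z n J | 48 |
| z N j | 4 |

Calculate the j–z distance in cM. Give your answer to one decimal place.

13.9 cM

The two most frequent reciprocal classes, z N J and Z n j, are the parental types, so the F1 was z N J / Z n j.
The two rarest classes, z N j and Z n J, are the double crossovers. Comparing them with the parentals, only the j allele has switched, so j is the middle locus and the order is n – j – z.
Crossovers in the j–z interval produce the single-crossover classes Z N J and z n j (71 + 87 = 158) plus the double crossovers (8).
RF(j–z) = (158 + 8) / 1196 = 166/1196 = 0.1388 → 13.9 cM.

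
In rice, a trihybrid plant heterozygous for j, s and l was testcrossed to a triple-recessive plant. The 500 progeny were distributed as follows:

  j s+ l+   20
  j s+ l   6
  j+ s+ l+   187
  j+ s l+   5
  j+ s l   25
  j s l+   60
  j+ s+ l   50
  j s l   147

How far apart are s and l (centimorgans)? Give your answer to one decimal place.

24.2 centimorgans

The two most frequent reciprocal classes, j+ s+ l+ and j s l, are the parental types, so the F1 was j+ s+ l+ / j s l.
The two rarest classes, j+ s l+ and j s+ l, are the double crossovers. Comparing them with the parentals, only the s allele has switched, so s is the middle locus and the order is j – s – l.
Crossovers in the s–l interval produce the single-crossover classes j+ s+ l and j s l+ (50 + 60 = 110) plus the double crossovers (11).
RF(s–l) = (110 + 11) / 500 = 121/500 = 0.2420 → 24.2 centimorgans.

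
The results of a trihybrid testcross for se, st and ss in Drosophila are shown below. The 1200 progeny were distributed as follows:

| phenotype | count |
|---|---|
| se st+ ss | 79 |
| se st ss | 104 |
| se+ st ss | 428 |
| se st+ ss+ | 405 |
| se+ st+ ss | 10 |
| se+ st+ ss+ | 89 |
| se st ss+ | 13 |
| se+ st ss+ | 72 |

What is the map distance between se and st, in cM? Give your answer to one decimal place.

18.0 cM

The two most frequent reciprocal classes, se+ st ss and se st+ ss+, are the parental types, so the F1 was se+ st ss / se st+ ss+.
The two rarest classes, se+ st+ ss and se st ss+, are the double crossovers. Comparing them with the parentals, only the st allele has switched, so st is the middle locus and the order is ss – st – se.
Crossovers in the st–se interval produce the single-crossover classes se st ss and se+ st+ ss+ (104 + 89 = 193) plus the double crossovers (23).
RF(st–se) = (193 + 23) / 1200 = 216/1200 = 0.1800 → 18.0 cM.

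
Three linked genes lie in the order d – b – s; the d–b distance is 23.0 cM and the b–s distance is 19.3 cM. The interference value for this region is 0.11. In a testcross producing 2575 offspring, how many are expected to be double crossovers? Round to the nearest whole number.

Map distances give recombination frequencies of 0.230 and 0.193 for the two intervals.
With interference 0.11 (so coincidence = 0.89), expected double-crossover frequency = 0.230 × 0.193 × 0.89 = 0.03951.
Expected number = 0.03951 × 2575 = 101.73 ≈ 102.

102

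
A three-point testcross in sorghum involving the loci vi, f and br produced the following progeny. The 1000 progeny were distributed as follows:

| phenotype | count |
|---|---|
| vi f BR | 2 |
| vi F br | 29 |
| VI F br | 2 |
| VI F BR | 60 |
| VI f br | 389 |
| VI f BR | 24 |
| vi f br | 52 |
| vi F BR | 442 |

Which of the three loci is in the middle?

The two most frequent reciprocal classes, VI f br and vi F BR, are the parental types, so the F1 was VI f br / vi F BR.
The two rarest classes, VI F br and vi f BR, are the double crossovers. Comparing them with the parentals, only the f allele has switched, so f is the middle locus and the order is br – f – vi.

f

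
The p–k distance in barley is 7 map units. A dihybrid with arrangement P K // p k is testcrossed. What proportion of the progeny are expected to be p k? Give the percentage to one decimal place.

46.5%

A map distance of 7 map units corresponds to a recombination frequency of 0.070.
The F1 is P K / p k, so p k is a parental gamete class with expected frequency (1 − r)/2 = 0.930/2 = 0.4650.
That is 0.4650 = 46.5% of the progeny.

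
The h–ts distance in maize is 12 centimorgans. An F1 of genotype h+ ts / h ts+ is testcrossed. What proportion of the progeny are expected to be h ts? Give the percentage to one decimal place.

6.0%

A map distance of 12 centimorgans corresponds to a recombination frequency of 0.120.
The F1 is h+ ts / h ts+, so h ts is a recombinant gamete class with expected frequency r/2 = 0.120/2 = 0.0600.
That is 0.0600 = 6.0% of the progeny.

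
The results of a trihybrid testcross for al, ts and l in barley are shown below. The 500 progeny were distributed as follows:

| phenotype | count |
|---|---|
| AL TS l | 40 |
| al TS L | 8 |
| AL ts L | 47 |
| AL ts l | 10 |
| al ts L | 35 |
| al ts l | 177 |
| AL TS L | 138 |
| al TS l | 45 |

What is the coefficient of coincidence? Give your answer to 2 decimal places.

0.88

The two most frequent reciprocal classes, al ts l and AL TS L, are the parental types, so the F1 was al ts l / AL TS L.
The two rarest classes, AL ts l and al TS L, are the double crossovers. Comparing them with the parentals, only the al allele has switched, so al is the middle locus and the order is l – al – ts.
l–al: (75 + 18)/500 = 0.1860; al–ts: (92 + 18)/500 = 0.2200.
Expected DCO frequency = 0.1860 × 0.2200 ≈ 0.04092; observed = 18/500 ≈ 0.03600.
Coefficient of coincidence = 0.03600/0.04092 ≈ 0.88.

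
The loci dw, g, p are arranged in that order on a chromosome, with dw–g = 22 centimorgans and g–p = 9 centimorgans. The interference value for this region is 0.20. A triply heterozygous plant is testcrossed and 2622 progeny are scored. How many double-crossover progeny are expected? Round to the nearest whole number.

Map distances give recombination frequencies of 0.220 and 0.090 for the two intervals.
With interference 0.20 (so coincidence = 0.80), expected double-crossover frequency = 0.220 × 0.090 × 0.80 = 0.01584.
Expected number = 0.01584 × 2622 = 41.53 ≈ 42.

42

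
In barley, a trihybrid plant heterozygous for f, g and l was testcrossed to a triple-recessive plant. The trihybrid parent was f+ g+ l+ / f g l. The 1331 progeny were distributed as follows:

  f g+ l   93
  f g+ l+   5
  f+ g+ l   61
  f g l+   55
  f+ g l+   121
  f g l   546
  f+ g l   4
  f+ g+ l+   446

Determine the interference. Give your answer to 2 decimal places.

0.57

The two rarest classes, f g+ l+ and f+ g l, are the double crossovers. Comparing them with the parentals, only the f allele has switched, so f is the middle locus and the order is g – f – l.
g–f: (214 + 9)/1331 = 0.1675; f–l: (116 + 9)/1331 = 0.0939.
Expected DCO frequency = 0.1675 × 0.0939 ≈ 0.01573; observed = 9/1331 ≈ 0.00676.
Coefficient of coincidence = 0.00676/0.01573 ≈ 0.43; interference = 1 − 0.43 = 0.57.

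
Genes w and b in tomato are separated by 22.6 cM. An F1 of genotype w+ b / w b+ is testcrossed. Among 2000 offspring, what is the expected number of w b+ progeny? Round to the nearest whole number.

A map distance of 22.6 cM corresponds to a recombination frequency of 0.226.
The F1 is w+ b / w b+, so w b+ is a parental gamete class with expected frequency (1 − r)/2 = 0.774/2 = 0.3870.
Expected number = 0.3870 × 2000 = 774.00 ≈ 774.

774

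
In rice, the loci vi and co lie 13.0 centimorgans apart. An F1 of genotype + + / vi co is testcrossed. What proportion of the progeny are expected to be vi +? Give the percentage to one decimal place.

A map distance of 13.0 centimorgans corresponds to a recombination frequency of 0.130.
The F1 is + + / vi co, so vi + is a recombinant gamete class with expected frequency r/2 = 0.130/2 = 0.0650.
That is 0.0650 = 6.5% of the progeny.

6.5%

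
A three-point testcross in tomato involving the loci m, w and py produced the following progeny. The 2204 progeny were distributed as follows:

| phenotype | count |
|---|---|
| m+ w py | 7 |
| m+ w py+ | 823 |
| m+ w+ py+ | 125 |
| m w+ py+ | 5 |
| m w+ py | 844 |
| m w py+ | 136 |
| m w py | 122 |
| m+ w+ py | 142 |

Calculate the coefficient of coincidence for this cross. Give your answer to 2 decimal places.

0.35

The two most frequent reciprocal classes, m+ w py+ and m w+ py, are the parental types, so the F1 was m+ w py+ / m w+ py.
The two rarest classes, m+ w py and m w+ py+, are the double crossovers. Comparing them with the parentals, only the py allele has switched, so py is the middle locus and the order is w – py – m.
w–py: (247 + 12)/2204 = 0.1175; py–m: (278 + 12)/2204 = 0.1316.
Expected DCO frequency = 0.1175 × 0.1316 ≈ 0.01546; observed = 12/2204 ≈ 0.00544.
Coefficient of coincidence = 0.00544/0.01546 ≈ 0.35.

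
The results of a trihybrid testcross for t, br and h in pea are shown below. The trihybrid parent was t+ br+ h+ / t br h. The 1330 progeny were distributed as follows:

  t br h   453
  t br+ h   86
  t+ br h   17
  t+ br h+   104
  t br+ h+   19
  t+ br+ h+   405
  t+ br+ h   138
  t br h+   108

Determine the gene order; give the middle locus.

t

The two rarest classes, t br+ h+ and t+ br h, are the double crossovers. Comparing them with the parentals, only the t allele has switched, so t is the middle locus and the order is br – t – h.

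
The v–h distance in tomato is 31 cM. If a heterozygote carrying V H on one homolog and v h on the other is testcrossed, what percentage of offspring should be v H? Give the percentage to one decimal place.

A map distance of 31 cM corresponds to a recombination frequency of 0.310.
The F1 is V H / v h, so v H is a recombinant gamete class with expected frequency r/2 = 0.310/2 = 0.1550.
That is 0.1550 = 15.5% of the progeny.

15.5%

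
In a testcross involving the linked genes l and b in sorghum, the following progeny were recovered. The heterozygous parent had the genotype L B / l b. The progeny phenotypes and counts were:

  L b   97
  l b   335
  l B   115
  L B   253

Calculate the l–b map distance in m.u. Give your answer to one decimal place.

The recombinant classes are L b and l B: 97 + 115 = 212.
Recombination frequency = 212/800 = 0.2650 ≈ 26.5%, i.e. 26.5 m.u.

26.5 m.u.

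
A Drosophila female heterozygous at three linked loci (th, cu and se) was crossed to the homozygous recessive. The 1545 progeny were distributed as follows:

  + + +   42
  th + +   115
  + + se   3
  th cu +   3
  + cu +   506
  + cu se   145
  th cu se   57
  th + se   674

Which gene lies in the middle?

th

The two most frequent reciprocal classes, + cu + and th + se, are the parental types, so the F1 was + cu + / th + se.
The two rarest classes, th cu + and + + se, are the double crossovers. Comparing them with the parentals, only the th allele has switched, so th is the middle locus and the order is cu – th – se.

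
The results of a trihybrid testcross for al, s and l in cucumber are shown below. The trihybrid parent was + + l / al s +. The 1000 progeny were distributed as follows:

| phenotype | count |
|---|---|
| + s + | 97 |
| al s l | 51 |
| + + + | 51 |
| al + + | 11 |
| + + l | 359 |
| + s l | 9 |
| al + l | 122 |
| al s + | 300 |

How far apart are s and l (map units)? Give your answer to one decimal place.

12.2 map units

The two rarest classes, + s l and al + +, are the double crossovers. Comparing them with the parentals, only the s allele has switched, so s is the middle locus and the order is l – s – al.
Crossovers in the l–s interval produce the single-crossover classes + + + and al s l (51 + 51 = 102) plus the double crossovers (20).
RF(l–s) = (102 + 20) / 1000 = 122/1000 = 0.1220 → 12.2 map units.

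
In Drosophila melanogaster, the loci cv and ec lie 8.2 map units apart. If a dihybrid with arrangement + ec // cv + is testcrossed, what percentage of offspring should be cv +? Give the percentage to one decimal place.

A map distance of 8.2 map units corresponds to a recombination frequency of 0.082.
The F1 is + ec / cv +, so cv + is a parental gamete class with expected frequency (1 − r)/2 = 0.918/2 = 0.4590.
That is 0.4590 = 45.9% of the progeny.

45.9%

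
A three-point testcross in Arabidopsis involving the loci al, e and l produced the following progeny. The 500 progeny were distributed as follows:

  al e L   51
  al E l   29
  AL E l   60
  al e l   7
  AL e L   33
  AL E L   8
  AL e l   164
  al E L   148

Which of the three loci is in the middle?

al

The two most frequent reciprocal classes, al E L and AL e l, are the parental types, so the F1 was al E L / AL e l.
The two rarest classes, AL E L and al e l, are the double crossovers. Comparing them with the parentals, only the al allele has switched, so al is the middle locus and the order is l – al – e.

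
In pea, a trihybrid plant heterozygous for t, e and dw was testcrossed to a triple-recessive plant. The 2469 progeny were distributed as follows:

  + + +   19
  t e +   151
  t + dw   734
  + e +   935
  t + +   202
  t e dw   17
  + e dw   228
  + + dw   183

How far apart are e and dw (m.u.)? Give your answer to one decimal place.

The two most frequent reciprocal classes, t + dw and + e +, are the parental types, so the F1 was t + dw / + e +.
The two rarest classes, t e dw and + + +, are the double crossovers. Comparing them with the parentals, only the e allele has switched, so e is the middle locus and the order is dw – e – t.
Crossovers in the dw–e interval produce the single-crossover classes t + + and + e dw (202 + 228 = 430) plus the double crossovers (36).
RF(dw–e) = (430 + 36) / 2469 = 466/2469 = 0.1887 → 18.9 m.u.

18.9 m.u.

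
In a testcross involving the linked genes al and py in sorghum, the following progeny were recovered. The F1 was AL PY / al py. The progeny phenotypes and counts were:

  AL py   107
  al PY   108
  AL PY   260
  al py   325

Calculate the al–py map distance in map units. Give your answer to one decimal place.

The recombinant classes are AL py and al PY: 107 + 108 = 215.
Recombination frequency = 215/800 = 0.2687 ≈ 26.9%, i.e. 26.9 map units.

26.9 map units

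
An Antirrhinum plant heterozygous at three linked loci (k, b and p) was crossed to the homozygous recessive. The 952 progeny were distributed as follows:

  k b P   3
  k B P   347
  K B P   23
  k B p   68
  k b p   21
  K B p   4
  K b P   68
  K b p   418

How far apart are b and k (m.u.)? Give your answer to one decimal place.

The two most frequent reciprocal classes, k B P and K b p, are the parental types, so the F1 was k B P / K b p.
The two rarest classes, k b P and K B p, are the double crossovers. Comparing them with the parentals, only the b allele has switched, so b is the middle locus and the order is p – b – k.
Crossovers in the b–k interval produce the single-crossover classes K B P and k b p (23 + 21 = 44) plus the double crossovers (7).
RF(b–k) = (44 + 7) / 952 = 51/952 = 0.0536 → 5.4 m.u.

5.4 m.u.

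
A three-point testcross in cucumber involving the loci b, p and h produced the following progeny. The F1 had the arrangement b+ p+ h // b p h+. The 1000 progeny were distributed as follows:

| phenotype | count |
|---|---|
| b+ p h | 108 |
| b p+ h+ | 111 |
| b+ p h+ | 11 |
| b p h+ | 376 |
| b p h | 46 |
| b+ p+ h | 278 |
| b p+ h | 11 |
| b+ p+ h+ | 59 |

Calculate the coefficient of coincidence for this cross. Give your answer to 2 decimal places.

The two rarest classes, b p+ h and b+ p h+, are the double crossovers. Comparing them with the parentals, only the b allele has switched, so b is the middle locus and the order is p – b – h.
p–b: (219 + 22)/1000 = 0.2410; b–h: (105 + 22)/1000 = 0.1270.
Expected DCO frequency = 0.2410 × 0.1270 ≈ 0.03061; observed = 22/1000 ≈ 0.02200.
Coefficient of coincidence = 0.02200/0.03061 ≈ 0.72.

0.72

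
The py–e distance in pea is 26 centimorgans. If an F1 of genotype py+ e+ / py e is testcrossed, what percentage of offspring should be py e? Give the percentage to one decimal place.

37.0%

A map distance of 26 centimorgans corresponds to a recombination frequency of 0.260.
The F1 is py+ e+ / py e, so py e is a parental gamete class with expected frequency (1 − r)/2 = 0.740/2 = 0.3700.
That is 0.3700 = 37.0% of the progeny.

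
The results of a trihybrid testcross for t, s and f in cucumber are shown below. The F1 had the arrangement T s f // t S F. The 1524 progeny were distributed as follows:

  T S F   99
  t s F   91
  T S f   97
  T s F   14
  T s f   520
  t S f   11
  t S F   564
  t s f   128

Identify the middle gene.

f

The two rarest classes, T s F and t S f, are the double crossovers. Comparing them with the parentals, only the f allele has switched, so f is the middle locus and the order is t – f – s.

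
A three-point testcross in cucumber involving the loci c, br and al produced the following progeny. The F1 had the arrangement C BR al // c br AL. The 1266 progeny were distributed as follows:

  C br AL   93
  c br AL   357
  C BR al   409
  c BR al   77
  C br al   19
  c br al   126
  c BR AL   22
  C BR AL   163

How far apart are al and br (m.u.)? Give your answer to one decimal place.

The two rarest classes, C br al and c BR AL, are the double crossovers. Comparing them with the parentals, only the br allele has switched, so br is the middle locus and the order is al – br – c.
Crossovers in the al–br interval produce the single-crossover classes C BR AL and c br al (163 + 126 = 289) plus the double crossovers (41).
RF(al–br) = (289 + 41) / 1266 = 330/1266 = 0.2607 → 26.1 m.u.

26.1 m.u.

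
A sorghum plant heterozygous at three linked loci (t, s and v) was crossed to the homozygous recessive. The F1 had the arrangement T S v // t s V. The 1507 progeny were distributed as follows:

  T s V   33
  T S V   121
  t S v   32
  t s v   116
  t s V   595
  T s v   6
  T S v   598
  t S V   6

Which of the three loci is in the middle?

s

The two rarest classes, T s v and t S V, are the double crossovers. Comparing them with the parentals, only the s allele has switched, so s is the middle locus and the order is t – s – v.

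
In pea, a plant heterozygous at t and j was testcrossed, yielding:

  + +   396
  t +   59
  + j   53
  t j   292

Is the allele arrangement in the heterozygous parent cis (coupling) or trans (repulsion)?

cis

The two most frequent classes are + + (396) and t j (292); these are the parental (non-recombinant) types.
So the F1 carried + + on one chromosome and t j on the other — the recessive alleles are on the same chromosome (cis / coupling).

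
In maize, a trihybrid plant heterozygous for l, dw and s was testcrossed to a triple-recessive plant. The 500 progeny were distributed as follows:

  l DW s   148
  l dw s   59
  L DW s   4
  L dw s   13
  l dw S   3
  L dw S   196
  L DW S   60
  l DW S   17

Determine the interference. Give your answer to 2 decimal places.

The two most frequent reciprocal classes, L dw S and l DW s, are the parental types, so the F1 was L dw S / l DW s.
The two rarest classes, l dw S and L DW s, are the double crossovers. Comparing them with the parentals, only the l allele has switched, so l is the middle locus and the order is dw – l – s.
dw–l: (119 + 7)/500 = 0.2520; l–s: (30 + 7)/500 = 0.0740.
Expected DCO frequency = 0.2520 × 0.0740 ≈ 0.01865; observed = 7/500 ≈ 0.01400.
Coefficient of coincidence = 0.01400/0.01865 ≈ 0.75; interference = 1 − 0.75 = 0.25.

0.25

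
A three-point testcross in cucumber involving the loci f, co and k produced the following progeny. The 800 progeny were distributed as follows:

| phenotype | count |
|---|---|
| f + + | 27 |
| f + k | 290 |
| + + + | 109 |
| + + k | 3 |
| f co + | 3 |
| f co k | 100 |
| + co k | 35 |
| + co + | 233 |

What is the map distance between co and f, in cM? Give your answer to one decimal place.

The two most frequent reciprocal classes, + co + and f + k, are the parental types, so the F1 was + co + / f + k.
The two rarest classes, f co + and + + k, are the double crossovers. Comparing them with the parentals, only the f allele has switched, so f is the middle locus and the order is k – f – co.
Crossovers in the f–co interval produce the single-crossover classes + + + and f co k (109 + 100 = 209) plus the double crossovers (6).
RF(f–co) = (209 + 6) / 800 = 215/800 = 0.2687 → 26.9 cM.

26.9 cM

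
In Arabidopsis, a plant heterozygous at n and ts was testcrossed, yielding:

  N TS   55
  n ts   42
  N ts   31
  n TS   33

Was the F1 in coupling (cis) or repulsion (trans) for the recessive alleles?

cis

The two most frequent classes are N TS (55) and n ts (42); these are the parental (non-recombinant) types.
So the F1 carried N TS on one chromosome and n ts on the other — the recessive alleles are on the same chromosome (cis / coupling).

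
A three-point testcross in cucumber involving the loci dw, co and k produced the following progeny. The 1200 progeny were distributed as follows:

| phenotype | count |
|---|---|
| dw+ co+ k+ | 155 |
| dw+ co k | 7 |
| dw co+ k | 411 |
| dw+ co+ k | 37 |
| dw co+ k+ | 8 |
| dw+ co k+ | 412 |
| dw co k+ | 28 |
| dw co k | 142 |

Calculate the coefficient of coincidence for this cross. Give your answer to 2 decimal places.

0.72

The two most frequent reciprocal classes, dw+ co k+ and dw co+ k, are the parental types, so the F1 was dw+ co k+ / dw co+ k.
The two rarest classes, dw+ co k and dw co+ k+, are the double crossovers. Comparing them with the parentals, only the k allele has switched, so k is the middle locus and the order is dw – k – co.
dw–k: (65 + 15)/1200 = 0.0667; k–co: (297 + 15)/1200 = 0.2600.
Expected DCO frequency = 0.0667 × 0.2600 ≈ 0.01734; observed = 15/1200 ≈ 0.01250.
Coefficient of coincidence = 0.01250/0.01734 ≈ 0.72.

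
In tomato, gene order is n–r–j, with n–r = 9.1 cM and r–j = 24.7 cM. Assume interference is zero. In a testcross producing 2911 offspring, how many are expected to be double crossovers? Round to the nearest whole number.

65

Map distances give recombination frequencies of 0.091 and 0.247 for the two intervals.
With no interference, expected double-crossover frequency = 0.091 × 0.247 = 0.02248.
Expected number = 0.02248 × 2911 = 65.43 ≈ 65.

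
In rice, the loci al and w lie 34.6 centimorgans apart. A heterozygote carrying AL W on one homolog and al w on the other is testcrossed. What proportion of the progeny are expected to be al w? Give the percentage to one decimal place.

A map distance of 34.6 centimorgans corresponds to a recombination frequency of 0.346.
The F1 is AL W / al w, so al w is a parental gamete class with expected frequency (1 − r)/2 = 0.654/2 = 0.3270.
That is 0.3270 = 32.7% of the progeny.

32.7%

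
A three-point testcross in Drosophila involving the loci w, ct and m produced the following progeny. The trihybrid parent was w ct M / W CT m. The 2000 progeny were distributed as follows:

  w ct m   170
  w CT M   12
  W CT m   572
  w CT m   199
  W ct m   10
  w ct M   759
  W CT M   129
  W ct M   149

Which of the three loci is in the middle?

ct

The two rarest classes, w CT M and W ct m, are the double crossovers. Comparing them with the parentals, only the ct allele has switched, so ct is the middle locus and the order is w – ct – m.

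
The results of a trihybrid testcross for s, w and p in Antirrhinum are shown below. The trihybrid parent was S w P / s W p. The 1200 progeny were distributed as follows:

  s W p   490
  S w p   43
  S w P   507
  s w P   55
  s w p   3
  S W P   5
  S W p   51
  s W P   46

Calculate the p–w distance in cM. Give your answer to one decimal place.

The two rarest classes, S W P and s w p, are the double crossovers. Comparing them with the parentals, only the w allele has switched, so w is the middle locus and the order is p – w – s.
Crossovers in the p–w interval produce the single-crossover classes S w p and s W P (43 + 46 = 89) plus the double crossovers (8).
RF(p–w) = (89 + 8) / 1200 = 97/1200 = 0.0808 → 8.1 cM.

8.1 cM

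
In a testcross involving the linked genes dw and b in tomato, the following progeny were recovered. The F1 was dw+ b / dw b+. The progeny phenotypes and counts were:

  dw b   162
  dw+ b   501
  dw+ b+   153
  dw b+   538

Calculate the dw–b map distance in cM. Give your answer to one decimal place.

The recombinant classes are dw+ b+ and dw b: 153 + 162 = 315.
Recombination frequency = 315/1354 = 0.2326 ≈ 23.3%, i.e. 23.3 cM.

23.3 cM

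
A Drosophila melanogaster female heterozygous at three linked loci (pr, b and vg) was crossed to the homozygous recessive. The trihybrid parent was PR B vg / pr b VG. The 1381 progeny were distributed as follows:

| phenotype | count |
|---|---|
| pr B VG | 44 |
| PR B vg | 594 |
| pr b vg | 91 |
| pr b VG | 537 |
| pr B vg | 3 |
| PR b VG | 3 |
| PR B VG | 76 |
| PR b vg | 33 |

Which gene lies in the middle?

pr

The two rarest classes, pr B vg and PR b VG, are the double crossovers. Comparing them with the parentals, only the pr allele has switched, so pr is the middle locus and the order is vg – pr – b.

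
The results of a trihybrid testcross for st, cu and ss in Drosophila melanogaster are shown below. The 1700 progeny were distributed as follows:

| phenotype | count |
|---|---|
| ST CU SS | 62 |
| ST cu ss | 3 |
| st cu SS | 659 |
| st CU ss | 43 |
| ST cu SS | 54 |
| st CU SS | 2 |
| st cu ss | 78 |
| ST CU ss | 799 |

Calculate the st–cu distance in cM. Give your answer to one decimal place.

6.0 cM

The two most frequent reciprocal classes, st cu SS and ST CU ss, are the parental types, so the F1 was st cu SS / ST CU ss.
The two rarest classes, st CU SS and ST cu ss, are the double crossovers. Comparing them with the parentals, only the cu allele has switched, so cu is the middle locus and the order is ss – cu – st.
Crossovers in the cu–st interval produce the single-crossover classes ST cu SS and st CU ss (54 + 43 = 97) plus the double crossovers (5).
RF(cu–st) = (97 + 5) / 1700 = 102/1700 = 0.0600 → 6.0 cM.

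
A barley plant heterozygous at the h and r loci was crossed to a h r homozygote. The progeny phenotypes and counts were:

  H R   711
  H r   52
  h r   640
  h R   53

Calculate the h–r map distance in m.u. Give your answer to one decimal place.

7.2 m.u.

The two most frequent classes, H R (711) and h r (640), are the parental types, so the F1 was H R / h r.
The recombinant classes are H r and h R: 52 + 53 = 105.
Recombination frequency = 105/1456 = 0.0721 ≈ 7.2%, i.e. 7.2 m.u.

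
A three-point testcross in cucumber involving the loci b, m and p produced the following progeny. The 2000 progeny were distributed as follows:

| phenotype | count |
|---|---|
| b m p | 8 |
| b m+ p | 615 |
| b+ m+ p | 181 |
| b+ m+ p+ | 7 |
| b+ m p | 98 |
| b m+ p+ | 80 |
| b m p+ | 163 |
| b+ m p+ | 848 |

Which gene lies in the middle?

m

The two most frequent reciprocal classes, b+ m p+ and b m+ p, are the parental types, so the F1 was b+ m p+ / b m+ p.
The two rarest classes, b+ m+ p+ and b m p, are the double crossovers. Comparing them with the parentals, only the m allele has switched, so m is the middle locus and the order is b – m – p.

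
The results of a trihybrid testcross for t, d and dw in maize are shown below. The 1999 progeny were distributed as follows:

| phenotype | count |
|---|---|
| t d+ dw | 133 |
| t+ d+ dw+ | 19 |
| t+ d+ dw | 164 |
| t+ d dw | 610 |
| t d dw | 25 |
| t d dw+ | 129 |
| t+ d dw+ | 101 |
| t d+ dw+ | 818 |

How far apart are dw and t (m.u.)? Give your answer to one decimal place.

The two most frequent reciprocal classes, t+ d dw and t d+ dw+, are the parental types, so the F1 was t+ d dw / t d+ dw+.
The two rarest classes, t d dw and t+ d+ dw+, are the double crossovers. Comparing them with the parentals, only the t allele has switched, so t is the middle locus and the order is d – t – dw.
Crossovers in the t–dw interval produce the single-crossover classes t+ d dw+ and t d+ dw (101 + 133 = 234) plus the double crossovers (44).
RF(t–dw) = (234 + 44) / 1999 = 278/1999 = 0.1391 → 13.9 m.u.

13.9 m.u.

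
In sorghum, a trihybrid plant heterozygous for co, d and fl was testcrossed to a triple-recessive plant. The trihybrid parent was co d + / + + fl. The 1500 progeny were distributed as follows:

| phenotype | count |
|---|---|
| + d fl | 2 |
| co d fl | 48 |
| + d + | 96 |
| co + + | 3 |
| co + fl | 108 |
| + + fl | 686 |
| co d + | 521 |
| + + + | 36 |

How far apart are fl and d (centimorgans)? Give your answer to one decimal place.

The two rarest classes, co + + and + d fl, are the double crossovers. Comparing them with the parentals, only the d allele has switched, so d is the middle locus and the order is co – d – fl.
Crossovers in the d–fl interval produce the single-crossover classes co d fl and + + + (48 + 36 = 84) plus the double crossovers (5).
RF(d–fl) = (84 + 5) / 1500 = 89/1500 = 0.0593 → 5.9 centimorgans.

5.9 centimorgans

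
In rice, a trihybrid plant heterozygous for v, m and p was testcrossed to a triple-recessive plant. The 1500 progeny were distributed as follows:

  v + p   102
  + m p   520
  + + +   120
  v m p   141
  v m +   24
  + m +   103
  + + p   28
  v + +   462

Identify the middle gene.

m

The two most frequent reciprocal classes, + m p and v + +, are the parental types, so the F1 was + m p / v + +.
The two rarest classes, + + p and v m +, are the double crossovers. Comparing them with the parentals, only the m allele has switched, so m is the middle locus and the order is p – m – v.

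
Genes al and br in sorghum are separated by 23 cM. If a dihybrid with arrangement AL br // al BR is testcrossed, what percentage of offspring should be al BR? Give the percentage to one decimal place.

A map distance of 23 cM corresponds to a recombination frequency of 0.230.
The F1 is AL br / al BR, so al BR is a parental gamete class with expected frequency (1 − r)/2 = 0.770/2 = 0.3850.
That is 0.3850 = 38.5% of the progeny.

38.5%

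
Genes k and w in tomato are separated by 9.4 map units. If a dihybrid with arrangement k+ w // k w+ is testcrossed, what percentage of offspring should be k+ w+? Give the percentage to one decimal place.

A map distance of 9.4 map units corresponds to a recombination frequency of 0.094.
The F1 is k+ w / k w+, so k+ w+ is a recombinant gamete class with expected frequency r/2 = 0.094/2 = 0.0470.
That is 0.0470 = 4.7% of the progeny.

4.7%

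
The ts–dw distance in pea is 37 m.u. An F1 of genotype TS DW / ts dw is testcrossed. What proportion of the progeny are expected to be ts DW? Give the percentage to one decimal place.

A map distance of 37 m.u. corresponds to a recombination frequency of 0.370.
The F1 is TS DW / ts dw, so ts DW is a recombinant gamete class with expected frequency r/2 = 0.370/2 = 0.1850.
That is 0.1850 = 18.5% of the progeny.

18.5%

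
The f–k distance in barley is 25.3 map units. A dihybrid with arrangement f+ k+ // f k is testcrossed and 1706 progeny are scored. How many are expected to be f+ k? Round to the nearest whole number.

216

A map distance of 25.3 map units corresponds to a recombination frequency of 0.253.
The F1 is f+ k+ / f k, so f+ k is a recombinant gamete class with expected frequency r/2 = 0.253/2 = 0.1265.
Expected number = 0.1265 × 1706 = 215.81 ≈ 216.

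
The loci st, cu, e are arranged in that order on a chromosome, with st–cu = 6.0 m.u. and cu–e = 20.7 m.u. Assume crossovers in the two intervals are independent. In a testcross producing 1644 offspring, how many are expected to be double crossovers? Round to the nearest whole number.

Map distances give recombination frequencies of 0.060 and 0.207 for the two intervals.
With no interference, expected double-crossover frequency = 0.060 × 0.207 = 0.01242.
Expected number = 0.01242 × 1644 = 20.42 ≈ 20.

20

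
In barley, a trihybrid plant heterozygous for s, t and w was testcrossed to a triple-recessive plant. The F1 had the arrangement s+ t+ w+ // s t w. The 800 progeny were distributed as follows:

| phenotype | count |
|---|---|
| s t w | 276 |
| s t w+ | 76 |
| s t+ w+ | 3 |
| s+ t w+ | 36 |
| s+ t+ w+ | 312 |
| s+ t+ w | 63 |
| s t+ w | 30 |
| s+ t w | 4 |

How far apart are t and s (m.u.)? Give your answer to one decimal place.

9.1 m.u.

The two rarest classes, s t+ w+ and s+ t w, are the double crossovers. Comparing them with the parentals, only the s allele has switched, so s is the middle locus and the order is w – s – t.
Crossovers in the s–t interval produce the single-crossover classes s+ t w+ and s t+ w (36 + 30 = 66) plus the double crossovers (7).
RF(s–t) = (66 + 7) / 800 = 73/800 = 0.0912 → 9.1 m.u.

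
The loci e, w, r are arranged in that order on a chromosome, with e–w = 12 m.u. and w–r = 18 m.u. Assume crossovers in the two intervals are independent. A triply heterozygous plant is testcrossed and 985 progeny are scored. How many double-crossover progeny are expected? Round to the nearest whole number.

21

Map distances give recombination frequencies of 0.120 and 0.180 for the two intervals.
With no interference, expected double-crossover frequency = 0.120 × 0.180 = 0.02160.
Expected number = 0.02160 × 985 = 21.28 ≈ 21.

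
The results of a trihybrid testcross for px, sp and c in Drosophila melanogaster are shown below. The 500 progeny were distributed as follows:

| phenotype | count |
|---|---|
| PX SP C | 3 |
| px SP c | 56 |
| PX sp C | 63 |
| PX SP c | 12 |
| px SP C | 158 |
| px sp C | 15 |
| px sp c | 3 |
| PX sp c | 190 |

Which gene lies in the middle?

The two most frequent reciprocal classes, PX sp c and px SP C, are the parental types, so the F1 was PX sp c / px SP C.
The two rarest classes, px sp c and PX SP C, are the double crossovers. Comparing them with the parentals, only the px allele has switched, so px is the middle locus and the order is sp – px – c.

px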